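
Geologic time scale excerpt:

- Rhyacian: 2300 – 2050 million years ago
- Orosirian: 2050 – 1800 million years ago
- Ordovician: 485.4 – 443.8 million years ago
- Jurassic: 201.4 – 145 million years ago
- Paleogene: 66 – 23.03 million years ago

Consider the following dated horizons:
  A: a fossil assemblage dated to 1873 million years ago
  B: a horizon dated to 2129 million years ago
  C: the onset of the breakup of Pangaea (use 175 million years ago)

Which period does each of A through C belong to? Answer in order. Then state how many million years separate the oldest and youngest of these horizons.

A: 1873 Ma lies in 2050–1800 Ma, so Orosirian.
B: 2129 Ma lies in 2300–2050 Ma, so Rhyacian.
C: 175 Ma lies in 201.4–145 Ma, so Jurassic.
Oldest = 2129 Ma, youngest = 175 Ma → span 1954 Myr.

A — Orosirian; B — Rhyacian; C — Jurassic; span 1954 million years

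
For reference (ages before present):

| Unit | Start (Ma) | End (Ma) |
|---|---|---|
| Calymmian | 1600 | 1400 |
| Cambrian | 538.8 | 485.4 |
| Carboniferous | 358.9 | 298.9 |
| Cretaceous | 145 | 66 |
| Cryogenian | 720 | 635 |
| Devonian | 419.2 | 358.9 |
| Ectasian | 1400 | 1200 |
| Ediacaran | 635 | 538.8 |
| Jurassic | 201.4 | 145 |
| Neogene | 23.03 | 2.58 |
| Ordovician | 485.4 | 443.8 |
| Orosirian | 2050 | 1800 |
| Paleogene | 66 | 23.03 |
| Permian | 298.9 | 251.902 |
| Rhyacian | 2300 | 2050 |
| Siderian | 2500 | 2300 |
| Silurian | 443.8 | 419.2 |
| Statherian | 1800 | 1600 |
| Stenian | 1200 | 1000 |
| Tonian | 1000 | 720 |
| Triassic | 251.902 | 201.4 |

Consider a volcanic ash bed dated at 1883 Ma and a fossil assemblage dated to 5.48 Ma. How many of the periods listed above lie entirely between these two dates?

17

The older date is 1883 Ma and the younger is 5.48 Ma.
Periods with start < 1883 and end > 5.48 Ma: Statherian (1800–1600), Calymmian (1600–1400), Ectasian (1400–1200), Stenian (1200–1000), Tonian (1000–720), Cryogenian (720–635), Ediacaran (635–538.8), Cambrian (538.8–485.4), Ordovician (485.4–443.8), Silurian (443.8–419.2), Devonian (419.2–358.9), Carboniferous (358.9–298.9), Permian (298.9–251.902), Triassic (251.902–201.4), Jurassic (201.4–145), Cretaceous (145–66), Paleogene (66–23.03).
That is 17 complete periods.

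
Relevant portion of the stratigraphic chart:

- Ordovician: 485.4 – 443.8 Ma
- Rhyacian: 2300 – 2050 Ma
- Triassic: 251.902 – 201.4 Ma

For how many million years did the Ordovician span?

41.6 million years

485.4 − 443.8 = 41.6 million years.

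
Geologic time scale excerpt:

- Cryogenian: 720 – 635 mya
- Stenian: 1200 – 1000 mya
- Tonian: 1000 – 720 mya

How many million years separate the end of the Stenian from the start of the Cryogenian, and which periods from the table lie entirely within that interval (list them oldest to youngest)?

End of Stenian = 1000 Ma; start of Cryogenian = 720 Ma.
Gap = 1000 − 720 = 280 Myr.
Periods wholly inside 1000–720 Ma: Tonian (1000–720).

280 million years; Tonian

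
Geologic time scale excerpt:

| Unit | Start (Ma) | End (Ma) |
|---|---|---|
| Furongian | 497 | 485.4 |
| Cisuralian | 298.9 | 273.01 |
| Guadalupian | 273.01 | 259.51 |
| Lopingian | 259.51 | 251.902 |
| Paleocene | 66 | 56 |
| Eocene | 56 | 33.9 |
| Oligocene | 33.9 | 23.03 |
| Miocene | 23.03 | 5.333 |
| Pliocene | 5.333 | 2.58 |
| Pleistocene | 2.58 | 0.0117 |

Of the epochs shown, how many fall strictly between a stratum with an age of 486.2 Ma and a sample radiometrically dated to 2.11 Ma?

8

The older date is 486.2 Ma and the younger is 2.11 Ma.
Epochs with start < 486.2 and end > 2.11 Ma: Cisuralian (298.9–273.01), Guadalupian (273.01–259.51), Lopingian (259.51–251.902), Paleocene (66–56), Eocene (56–33.9), Oligocene (33.9–23.03), Miocene (23.03–5.333), Pliocene (5.333–2.58).
That is 8 complete epochs.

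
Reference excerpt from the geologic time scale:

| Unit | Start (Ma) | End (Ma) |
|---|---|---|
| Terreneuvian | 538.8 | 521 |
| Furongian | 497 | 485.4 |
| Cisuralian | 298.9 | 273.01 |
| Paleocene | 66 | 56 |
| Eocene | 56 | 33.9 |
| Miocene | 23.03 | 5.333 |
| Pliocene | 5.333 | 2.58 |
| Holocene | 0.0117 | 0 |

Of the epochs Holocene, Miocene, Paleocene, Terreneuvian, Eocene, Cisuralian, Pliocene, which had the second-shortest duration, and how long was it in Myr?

Durations: Holocene 0.0117; Miocene 17.697; Paleocene 10; Terreneuvian 17.8; Eocene 22.1; Cisuralian 25.89; Pliocene 2.753 Myr.
Sorted shortest-first: Holocene (0.0117), Pliocene (2.753), Paleocene (10), Miocene (17.697), Terreneuvian (17.8), Eocene (22.1), Cisuralian (25.89).
The second shortest is Pliocene at 2.753 Myr.

Pliocene, 2.753 million years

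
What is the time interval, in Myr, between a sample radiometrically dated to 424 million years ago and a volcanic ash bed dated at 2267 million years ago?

2267 − 424 = 1843 million years.

1843 million years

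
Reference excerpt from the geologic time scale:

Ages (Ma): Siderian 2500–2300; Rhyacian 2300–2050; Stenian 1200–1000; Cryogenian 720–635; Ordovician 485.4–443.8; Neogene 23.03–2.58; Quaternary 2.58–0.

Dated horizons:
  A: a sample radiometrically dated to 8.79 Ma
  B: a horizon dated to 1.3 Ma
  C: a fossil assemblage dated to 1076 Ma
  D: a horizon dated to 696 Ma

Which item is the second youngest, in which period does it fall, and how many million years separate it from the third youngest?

Smaller Ma means younger, so youngest first: B 1.3 < A 8.79 < D 696 < C 1076.
Counting 2 along gives A (8.79 Ma); the excerpt puts that inside the Neogene, 23.03–2.58 Ma.
Next in line is D (696 Ma), and 696 − 8.79 = 687.21 Myr.

A, in the Neogene; 687.21 million years to D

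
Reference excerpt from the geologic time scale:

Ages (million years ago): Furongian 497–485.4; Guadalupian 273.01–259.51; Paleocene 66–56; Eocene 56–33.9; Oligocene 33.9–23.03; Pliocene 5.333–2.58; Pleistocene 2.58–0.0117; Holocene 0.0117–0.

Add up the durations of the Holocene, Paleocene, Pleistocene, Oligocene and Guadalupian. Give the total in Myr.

Each duration: Holocene = 0.0117; Paleocene = 10; Pleistocene = 2.5683; Oligocene = 10.87; Guadalupian = 13.5.
Sum: 0.0117 + 10 + 2.5683 + 10.87 + 13.5 = 36.95 Myr.

36.95 million years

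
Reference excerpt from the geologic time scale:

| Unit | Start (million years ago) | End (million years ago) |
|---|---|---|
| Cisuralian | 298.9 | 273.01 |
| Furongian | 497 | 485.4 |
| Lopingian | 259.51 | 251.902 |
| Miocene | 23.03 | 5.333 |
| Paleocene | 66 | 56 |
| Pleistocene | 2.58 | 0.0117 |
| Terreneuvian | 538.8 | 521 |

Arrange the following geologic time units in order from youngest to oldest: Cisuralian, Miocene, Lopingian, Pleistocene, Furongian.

Sorting by start age (ascending Ma, since larger Ma = older): Pleistocene began 2.58, Miocene began 23.03, Lopingian began 259.51, Cisuralian began 298.9, Furongian began 497.

Pleistocene, Miocene, Lopingian, Cisuralian, Furongian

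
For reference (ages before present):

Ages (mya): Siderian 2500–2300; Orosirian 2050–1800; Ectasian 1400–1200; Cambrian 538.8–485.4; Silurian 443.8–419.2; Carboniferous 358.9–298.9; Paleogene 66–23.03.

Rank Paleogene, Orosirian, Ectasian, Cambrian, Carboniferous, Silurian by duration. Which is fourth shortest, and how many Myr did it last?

Carboniferous, 60 million years

Start − end for each: Paleogene 66 − 23.03 = 42.97; Orosirian 2050 − 1800 = 250; Ectasian 1400 − 1200 = 200; Cambrian 538.8 − 485.4 = 53.4; Carboniferous 358.9 − 298.9 = 60; Silurian 443.8 − 419.2 = 24.6.
Ranking these from shortest: Silurian < Paleogene < Cambrian < Carboniferous < Ectasian < Orosirian.
Position 4 in that ranking is Carboniferous, which lasted 60 Myr.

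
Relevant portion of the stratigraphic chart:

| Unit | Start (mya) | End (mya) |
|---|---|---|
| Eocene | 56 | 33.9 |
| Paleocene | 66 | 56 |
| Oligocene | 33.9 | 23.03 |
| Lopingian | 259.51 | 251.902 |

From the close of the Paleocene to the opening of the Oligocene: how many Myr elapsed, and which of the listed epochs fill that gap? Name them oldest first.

End of Paleocene = 56 Ma; start of Oligocene = 33.9 Ma.
Gap = 56 − 33.9 = 22.1 Myr.
Epochs wholly inside 56–33.9 Ma: Eocene (56–33.9).

22.1 million years; Eocene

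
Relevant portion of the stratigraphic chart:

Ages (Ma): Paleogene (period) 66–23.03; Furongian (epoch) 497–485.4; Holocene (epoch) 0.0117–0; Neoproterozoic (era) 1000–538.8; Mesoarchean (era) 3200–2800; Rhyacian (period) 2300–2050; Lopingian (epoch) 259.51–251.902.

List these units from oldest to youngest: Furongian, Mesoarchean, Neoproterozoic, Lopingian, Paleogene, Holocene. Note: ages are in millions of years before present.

The oldest of these is Mesoarchean (starts 3200 Ma) and the youngest is Holocene (ends 0 Ma).
In between, by decreasing start age: Neoproterozoic (1000), Furongian (497), Lopingian (259.51), Paleogene (66).

Mesoarchean, then Neoproterozoic, then Furongian, then Lopingian, then Paleogene, then Holocene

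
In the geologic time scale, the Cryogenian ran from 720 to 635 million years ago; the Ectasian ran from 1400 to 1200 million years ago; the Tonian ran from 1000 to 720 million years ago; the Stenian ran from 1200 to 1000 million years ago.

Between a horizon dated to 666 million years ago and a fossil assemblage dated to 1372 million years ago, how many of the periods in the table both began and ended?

2

1372 Ma sits inside the Ectasian (1400–1200) and 666 Ma inside the Cryogenian (720–635); neither of those is wholly between the two dates.
The listed periods lying completely between them are Stenian, Tonian — 2 in all.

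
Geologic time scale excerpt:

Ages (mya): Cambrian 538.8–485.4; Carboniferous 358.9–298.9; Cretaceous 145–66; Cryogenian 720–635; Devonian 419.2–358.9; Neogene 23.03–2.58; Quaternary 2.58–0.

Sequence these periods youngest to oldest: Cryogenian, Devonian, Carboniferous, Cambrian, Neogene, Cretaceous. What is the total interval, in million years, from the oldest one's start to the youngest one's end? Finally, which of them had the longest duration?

Start ages (Ma): Cryogenian 720, Cambrian 538.8, Devonian 419.2, Carboniferous 358.9, Cretaceous 145, Neogene 23.03.
Ordered youngest to oldest: Neogene, Cretaceous, Carboniferous, Devonian, Cambrian, Cryogenian.
Span = 720 − 2.58 = 717.42 Myr.
Durations: Cretaceous 79, Neogene 20.45, Cryogenian 85, Cambrian 53.4, Carboniferous 60, Devonian 60.3 → longest is Cryogenian (85 Myr).

Neogene, Cretaceous, Carboniferous, Devonian, Cambrian, Cryogenian; total span 717.42 Myr; longest is Cryogenian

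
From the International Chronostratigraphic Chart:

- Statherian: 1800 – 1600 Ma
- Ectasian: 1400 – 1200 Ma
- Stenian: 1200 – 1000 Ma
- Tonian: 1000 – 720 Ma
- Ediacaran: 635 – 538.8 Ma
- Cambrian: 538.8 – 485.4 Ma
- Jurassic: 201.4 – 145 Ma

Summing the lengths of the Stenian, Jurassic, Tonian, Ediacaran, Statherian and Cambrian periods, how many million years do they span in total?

886 million years

Duration is start − end for each: (1200 − 1000) + (201.4 − 145) + (1000 − 720) + (635 − 538.8) + (1800 − 1600) + (538.8 − 485.4).
That is 200 + 56.4 + 280 + 96.2 + 200 + 53.4, which totals 886 million years.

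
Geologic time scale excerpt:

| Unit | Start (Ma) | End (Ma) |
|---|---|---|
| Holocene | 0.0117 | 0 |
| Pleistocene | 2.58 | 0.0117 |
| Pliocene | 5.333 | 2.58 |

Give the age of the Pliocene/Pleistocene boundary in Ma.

The Pliocene ends and the Pleistocene begins at 2.58 Ma.

2.58 Ma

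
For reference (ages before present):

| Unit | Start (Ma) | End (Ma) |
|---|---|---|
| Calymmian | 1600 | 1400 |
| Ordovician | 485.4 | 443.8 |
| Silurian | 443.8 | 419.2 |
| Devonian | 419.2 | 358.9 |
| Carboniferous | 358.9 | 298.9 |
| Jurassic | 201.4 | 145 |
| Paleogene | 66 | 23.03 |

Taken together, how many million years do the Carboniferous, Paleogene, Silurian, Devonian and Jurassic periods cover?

Duration is start − end for each: (358.9 − 298.9) + (66 − 23.03) + (443.8 − 419.2) + (419.2 − 358.9) + (201.4 − 145).
That is 60 + 42.97 + 24.6 + 60.3 + 56.4, which totals 244.27 million years.

244.27 million years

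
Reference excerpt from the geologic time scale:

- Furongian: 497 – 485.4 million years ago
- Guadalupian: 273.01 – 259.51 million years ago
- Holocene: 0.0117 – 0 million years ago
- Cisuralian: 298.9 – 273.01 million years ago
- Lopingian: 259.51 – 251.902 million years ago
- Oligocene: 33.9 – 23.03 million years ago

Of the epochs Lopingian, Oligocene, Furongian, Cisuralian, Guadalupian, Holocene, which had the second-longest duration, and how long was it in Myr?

Start − end for each: Lopingian 259.51 − 251.902 = 7.608; Oligocene 33.9 − 23.03 = 10.87; Furongian 497 − 485.4 = 11.6; Cisuralian 298.9 − 273.01 = 25.89; Guadalupian 273.01 − 259.51 = 13.5; Holocene 0.0117 − 0 = 0.0117.
Ranking these from longest: Cisuralian > Guadalupian > Furongian > Oligocene > Lopingian > Holocene.
Position 2 in that ranking is Guadalupian, which lasted 13.5 Myr.

Guadalupian, 13.5 million years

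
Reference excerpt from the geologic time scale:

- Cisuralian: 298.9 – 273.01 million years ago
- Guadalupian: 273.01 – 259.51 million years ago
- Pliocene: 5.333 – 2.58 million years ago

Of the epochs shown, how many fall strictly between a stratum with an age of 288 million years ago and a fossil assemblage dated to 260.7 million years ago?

0

The older date is 288 Ma and the younger is 260.7 Ma.
No epoch both begins after 288 Ma and ends before 260.7 Ma, so the count is 0.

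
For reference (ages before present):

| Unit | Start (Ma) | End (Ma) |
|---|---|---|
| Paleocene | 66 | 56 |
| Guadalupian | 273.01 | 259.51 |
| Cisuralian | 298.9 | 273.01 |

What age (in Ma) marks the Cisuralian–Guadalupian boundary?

273.01 Ma

The Cisuralian ends and the Guadalupian begins at 273.01 Ma.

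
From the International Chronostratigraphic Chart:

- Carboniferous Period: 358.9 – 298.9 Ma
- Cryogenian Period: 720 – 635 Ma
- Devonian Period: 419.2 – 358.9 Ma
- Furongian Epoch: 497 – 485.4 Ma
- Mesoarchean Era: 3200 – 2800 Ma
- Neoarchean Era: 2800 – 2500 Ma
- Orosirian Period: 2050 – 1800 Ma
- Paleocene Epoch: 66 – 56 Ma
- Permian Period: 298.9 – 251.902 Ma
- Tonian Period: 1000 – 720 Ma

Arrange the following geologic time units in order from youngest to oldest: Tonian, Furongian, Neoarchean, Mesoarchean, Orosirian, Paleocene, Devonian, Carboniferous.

Paleocene, Carboniferous, Devonian, Furongian, Tonian, Orosirian, Neoarchean, Mesoarchean

Sorting by start age (ascending Ma, since larger Ma = older): Paleocene start 66, Carboniferous start 358.9, Devonian start 419.2, Furongian start 497, Tonian start 1000, Orosirian start 2050, Neoarchean start 2800, Mesoarchean start 3200.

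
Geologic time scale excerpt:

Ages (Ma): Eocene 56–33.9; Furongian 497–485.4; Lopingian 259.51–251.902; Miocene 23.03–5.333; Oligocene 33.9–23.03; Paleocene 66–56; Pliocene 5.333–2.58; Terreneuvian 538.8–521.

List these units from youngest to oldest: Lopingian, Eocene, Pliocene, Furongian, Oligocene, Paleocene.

Sorting by start age (ascending Ma, since larger Ma = older): Pliocene began 5.333, Oligocene began 33.9, Eocene began 56, Paleocene began 66, Lopingian began 259.51, Furongian began 497.

Pliocene → Oligocene → Eocene → Paleocene → Lopingian → Furongian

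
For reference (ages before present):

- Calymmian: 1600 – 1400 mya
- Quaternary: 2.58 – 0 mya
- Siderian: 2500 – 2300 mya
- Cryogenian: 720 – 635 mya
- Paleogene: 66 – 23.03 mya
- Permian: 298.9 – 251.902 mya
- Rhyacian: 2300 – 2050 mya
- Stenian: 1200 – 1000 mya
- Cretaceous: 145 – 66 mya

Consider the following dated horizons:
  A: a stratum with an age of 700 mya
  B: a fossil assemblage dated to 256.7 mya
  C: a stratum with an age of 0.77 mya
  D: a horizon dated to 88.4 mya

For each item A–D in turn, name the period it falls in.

A: 700 Ma lies in 720–635 Ma, so Cryogenian.
B: 256.7 Ma lies in 298.9–251.902 Ma, so Permian.
C: 0.77 Ma lies in 2.58–0 Ma, so Quaternary.
D: 88.4 Ma lies in 145–66 Ma, so Cretaceous.

A — Cryogenian; B — Permian; C — Quaternary; D — Cretaceous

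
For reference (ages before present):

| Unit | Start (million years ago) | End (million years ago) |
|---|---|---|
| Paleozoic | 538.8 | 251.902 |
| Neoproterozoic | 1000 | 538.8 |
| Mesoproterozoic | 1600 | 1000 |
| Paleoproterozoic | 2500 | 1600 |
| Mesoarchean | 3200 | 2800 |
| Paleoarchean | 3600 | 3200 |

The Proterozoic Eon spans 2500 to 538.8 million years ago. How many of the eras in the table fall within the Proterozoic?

Eras inside 2500–538.8 Ma: Paleoproterozoic, Mesoproterozoic, Neoproterozoic — 3 in total.

3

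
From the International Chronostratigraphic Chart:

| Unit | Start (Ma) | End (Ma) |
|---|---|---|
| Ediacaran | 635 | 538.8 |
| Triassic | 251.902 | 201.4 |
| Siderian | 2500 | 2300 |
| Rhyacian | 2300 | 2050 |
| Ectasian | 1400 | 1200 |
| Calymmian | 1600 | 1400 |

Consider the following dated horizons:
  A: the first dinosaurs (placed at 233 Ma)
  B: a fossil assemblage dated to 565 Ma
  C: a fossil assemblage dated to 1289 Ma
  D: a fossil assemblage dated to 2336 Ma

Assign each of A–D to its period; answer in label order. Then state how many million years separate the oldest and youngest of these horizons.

A: 233 Ma lies in 251.902–201.4 Ma, so Triassic.
B: 565 Ma lies in 635–538.8 Ma, so Ediacaran.
C: 1289 Ma lies in 1400–1200 Ma, so Ectasian.
D: 2336 Ma lies in 2500–2300 Ma, so Siderian.
Oldest = 2336 Ma, youngest = 233 Ma → span 2103 Myr.

A — Triassic; B — Ediacaran; C — Ectasian; D — Siderian; span 2103 million years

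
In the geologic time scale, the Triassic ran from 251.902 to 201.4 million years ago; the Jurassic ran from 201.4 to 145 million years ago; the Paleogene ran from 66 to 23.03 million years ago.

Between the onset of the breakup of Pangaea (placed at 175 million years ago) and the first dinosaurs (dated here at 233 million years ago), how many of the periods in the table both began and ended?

0

Checking each listed span, none has both start < 233 Ma and end > 175 Ma — every period straddles one of the two dates or lies outside them — so the count is 0.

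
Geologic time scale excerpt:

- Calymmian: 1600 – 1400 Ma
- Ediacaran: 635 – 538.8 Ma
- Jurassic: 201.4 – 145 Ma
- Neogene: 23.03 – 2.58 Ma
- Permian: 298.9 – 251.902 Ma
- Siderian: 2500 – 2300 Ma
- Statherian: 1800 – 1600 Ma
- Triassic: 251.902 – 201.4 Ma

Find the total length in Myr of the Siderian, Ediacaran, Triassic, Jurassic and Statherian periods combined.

603.102 million years

Each duration: Siderian = 200; Ediacaran = 96.2; Triassic = 50.502; Jurassic = 56.4; Statherian = 200.
Sum: 200 + 96.2 + 50.502 + 56.4 + 200 = 603.102 Myr.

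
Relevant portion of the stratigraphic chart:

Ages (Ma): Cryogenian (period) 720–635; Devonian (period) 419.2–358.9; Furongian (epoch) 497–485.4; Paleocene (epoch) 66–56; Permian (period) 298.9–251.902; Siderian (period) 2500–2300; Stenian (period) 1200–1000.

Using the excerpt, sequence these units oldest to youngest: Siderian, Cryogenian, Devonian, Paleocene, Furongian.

Sorting by start age (descending Ma, since larger Ma = older): Siderian began 2500, Cryogenian began 720, Furongian began 497, Devonian began 419.2, Paleocene began 66.

Siderian, Cryogenian, Furongian, Devonian, Paleocene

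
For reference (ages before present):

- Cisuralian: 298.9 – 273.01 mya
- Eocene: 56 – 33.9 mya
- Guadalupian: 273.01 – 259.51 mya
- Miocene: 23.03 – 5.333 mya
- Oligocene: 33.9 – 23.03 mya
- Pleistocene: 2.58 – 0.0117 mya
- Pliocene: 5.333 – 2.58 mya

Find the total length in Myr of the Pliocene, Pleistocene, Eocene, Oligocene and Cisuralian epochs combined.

Each duration: Pliocene = 2.753; Pleistocene = 2.5683; Eocene = 22.1; Oligocene = 10.87; Cisuralian = 25.89.
Sum: 2.753 + 2.5683 + 22.1 + 10.87 + 25.89 = 64.1813 Myr.

64.1813 million years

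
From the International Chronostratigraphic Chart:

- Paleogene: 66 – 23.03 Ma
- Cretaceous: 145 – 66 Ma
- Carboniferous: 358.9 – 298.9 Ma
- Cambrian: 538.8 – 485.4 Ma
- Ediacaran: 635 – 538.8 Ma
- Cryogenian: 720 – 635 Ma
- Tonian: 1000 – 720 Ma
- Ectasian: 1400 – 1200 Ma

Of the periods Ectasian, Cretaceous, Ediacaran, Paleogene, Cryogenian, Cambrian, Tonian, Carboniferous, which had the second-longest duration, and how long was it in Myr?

Ectasian, 200 million years

Start − end for each: Ectasian 1400 − 1200 = 200; Cretaceous 145 − 66 = 79; Ediacaran 635 − 538.8 = 96.2; Paleogene 66 − 23.03 = 42.97; Cryogenian 720 − 635 = 85; Cambrian 538.8 − 485.4 = 53.4; Tonian 1000 − 720 = 280; Carboniferous 358.9 − 298.9 = 60.
Ranking these from longest: Tonian > Ectasian > Ediacaran > Cryogenian > Cretaceous > Carboniferous > Cambrian > Paleogene.
Position 2 in that ranking is Ectasian, which lasted 200 Myr.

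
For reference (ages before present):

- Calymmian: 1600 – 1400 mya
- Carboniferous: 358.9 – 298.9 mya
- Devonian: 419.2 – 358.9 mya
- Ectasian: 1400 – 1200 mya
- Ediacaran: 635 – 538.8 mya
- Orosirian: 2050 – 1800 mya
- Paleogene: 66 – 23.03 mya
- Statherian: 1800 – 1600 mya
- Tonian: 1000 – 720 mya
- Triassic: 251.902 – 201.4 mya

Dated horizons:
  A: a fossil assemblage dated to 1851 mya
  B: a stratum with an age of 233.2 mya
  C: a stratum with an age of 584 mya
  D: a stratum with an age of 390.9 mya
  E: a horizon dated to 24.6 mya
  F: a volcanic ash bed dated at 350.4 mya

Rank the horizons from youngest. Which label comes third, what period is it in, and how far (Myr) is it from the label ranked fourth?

Smaller Ma means younger, so youngest first: E 24.6 < B 233.2 < F 350.4 < D 390.9 < C 584 < A 1851.
Counting 3 along gives F (350.4 Ma); the excerpt puts that inside the Carboniferous, 358.9–298.9 Ma.
Next in line is D (390.9 Ma), and 390.9 − 350.4 = 40.5 Myr.

F, in the Carboniferous; 40.5 million years to D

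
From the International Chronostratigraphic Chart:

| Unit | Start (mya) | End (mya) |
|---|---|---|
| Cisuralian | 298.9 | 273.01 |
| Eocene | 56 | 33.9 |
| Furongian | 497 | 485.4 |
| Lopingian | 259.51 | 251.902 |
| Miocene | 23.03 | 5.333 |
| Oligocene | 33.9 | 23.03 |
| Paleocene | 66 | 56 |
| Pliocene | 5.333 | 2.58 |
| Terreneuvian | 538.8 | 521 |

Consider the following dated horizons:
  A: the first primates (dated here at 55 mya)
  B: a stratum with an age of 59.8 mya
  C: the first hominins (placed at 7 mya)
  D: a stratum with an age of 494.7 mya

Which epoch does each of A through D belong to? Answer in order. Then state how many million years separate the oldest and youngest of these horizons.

A — Eocene; B — Paleocene; C — Miocene; D — Furongian; span 487.7 million years

A: 55 Ma lies in 56–33.9 Ma, so Eocene.
B: 59.8 Ma lies in 66–56 Ma, so Paleocene.
C: 7 Ma lies in 23.03–5.333 Ma, so Miocene.
D: 494.7 Ma lies in 497–485.4 Ma, so Furongian.
Oldest = 494.7 Ma, youngest = 7 Ma → span 487.7 Myr.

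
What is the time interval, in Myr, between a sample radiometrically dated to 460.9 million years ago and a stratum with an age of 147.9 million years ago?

460.9 − 147.9 = 313 million years.

313 million years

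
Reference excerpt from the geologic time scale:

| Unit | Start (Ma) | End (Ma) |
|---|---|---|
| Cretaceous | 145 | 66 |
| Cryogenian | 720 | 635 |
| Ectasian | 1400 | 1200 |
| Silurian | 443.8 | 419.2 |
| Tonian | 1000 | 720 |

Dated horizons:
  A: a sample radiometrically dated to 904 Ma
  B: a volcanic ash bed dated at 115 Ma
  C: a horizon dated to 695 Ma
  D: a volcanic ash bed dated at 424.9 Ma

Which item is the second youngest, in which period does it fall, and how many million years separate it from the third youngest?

Sorted youngest-first by Ma: B (115), D (424.9), C (695), A (904).
The second youngest is D at 424.9 Ma, which lies in 443.8–419.2 Ma: the Silurian.
The third youngest is C at 695 Ma; separation = |424.9 − 695| = 270.1 Myr.

D, in the Silurian; 270.1 million years to C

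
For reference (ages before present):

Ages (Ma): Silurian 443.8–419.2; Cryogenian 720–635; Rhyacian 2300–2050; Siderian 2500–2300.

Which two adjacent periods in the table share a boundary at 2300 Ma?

Siderian and Rhyacian

The Siderian ends at 2300 Ma and the Rhyacian begins at 2300 Ma, so they share that boundary.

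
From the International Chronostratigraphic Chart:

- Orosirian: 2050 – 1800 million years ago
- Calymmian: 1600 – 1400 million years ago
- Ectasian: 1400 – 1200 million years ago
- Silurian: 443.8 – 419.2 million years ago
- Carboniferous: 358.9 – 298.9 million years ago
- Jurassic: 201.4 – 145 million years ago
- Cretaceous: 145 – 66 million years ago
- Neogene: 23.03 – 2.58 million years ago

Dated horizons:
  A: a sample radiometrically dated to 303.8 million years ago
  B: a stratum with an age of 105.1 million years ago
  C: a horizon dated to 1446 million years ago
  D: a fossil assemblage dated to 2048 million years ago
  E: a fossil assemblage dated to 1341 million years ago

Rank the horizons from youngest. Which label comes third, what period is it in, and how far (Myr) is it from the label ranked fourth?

E, in the Ectasian; 105 million years to C

Smaller Ma means younger, so youngest first: B 105.1 < A 303.8 < E 1341 < C 1446 < D 2048.
Counting 3 along gives E (1341 Ma); the excerpt puts that inside the Ectasian, 1400–1200 Ma.
Next in line is C (1446 Ma), and 1446 − 1341 = 105 Myr.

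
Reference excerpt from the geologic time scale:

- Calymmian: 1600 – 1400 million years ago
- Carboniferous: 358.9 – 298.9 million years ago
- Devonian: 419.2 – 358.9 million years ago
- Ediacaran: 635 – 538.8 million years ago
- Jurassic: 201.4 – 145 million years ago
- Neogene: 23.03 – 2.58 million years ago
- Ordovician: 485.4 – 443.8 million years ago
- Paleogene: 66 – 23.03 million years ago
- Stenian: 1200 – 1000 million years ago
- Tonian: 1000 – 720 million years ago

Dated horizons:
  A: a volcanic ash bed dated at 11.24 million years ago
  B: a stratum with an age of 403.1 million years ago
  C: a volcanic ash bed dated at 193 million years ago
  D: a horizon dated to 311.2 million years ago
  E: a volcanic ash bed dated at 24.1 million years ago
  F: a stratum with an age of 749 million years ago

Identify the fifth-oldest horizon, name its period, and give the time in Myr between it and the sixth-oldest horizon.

Larger Ma means older, so oldest first: F 749 > B 403.1 > D 311.2 > C 193 > E 24.1 > A 11.24.
Counting 5 along gives E (24.1 Ma); the excerpt puts that inside the Paleogene, 66–23.03 Ma.
Next in line is A (11.24 Ma), and 24.1 − 11.24 = 12.86 Myr.

E, in the Paleogene; 12.86 million years to A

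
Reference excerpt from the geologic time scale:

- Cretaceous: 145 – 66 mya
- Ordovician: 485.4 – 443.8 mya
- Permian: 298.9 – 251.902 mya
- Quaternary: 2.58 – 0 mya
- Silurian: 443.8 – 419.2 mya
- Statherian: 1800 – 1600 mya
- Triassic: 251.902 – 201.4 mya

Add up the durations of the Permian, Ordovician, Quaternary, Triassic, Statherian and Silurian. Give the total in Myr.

366.28 million years

Duration is start − end for each: (298.9 − 251.902) + (485.4 − 443.8) + (2.58 − 0) + (251.902 − 201.4) + (1800 − 1600) + (443.8 − 419.2).
That is 46.998 + 41.6 + 2.58 + 50.502 + 200 + 24.6, which totals 366.28 million years.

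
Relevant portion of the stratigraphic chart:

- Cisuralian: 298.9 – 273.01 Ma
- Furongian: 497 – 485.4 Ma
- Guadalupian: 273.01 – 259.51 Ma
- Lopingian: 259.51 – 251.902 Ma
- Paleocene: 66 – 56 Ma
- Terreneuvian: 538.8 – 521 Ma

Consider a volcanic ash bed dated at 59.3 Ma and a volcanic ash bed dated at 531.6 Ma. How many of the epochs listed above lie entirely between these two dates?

The older date is 531.6 Ma and the younger is 59.3 Ma.
Epochs with start < 531.6 and end > 59.3 Ma: Furongian (497–485.4), Cisuralian (298.9–273.01), Guadalupian (273.01–259.51), Lopingian (259.51–251.902).
That is 4 complete epochs.

4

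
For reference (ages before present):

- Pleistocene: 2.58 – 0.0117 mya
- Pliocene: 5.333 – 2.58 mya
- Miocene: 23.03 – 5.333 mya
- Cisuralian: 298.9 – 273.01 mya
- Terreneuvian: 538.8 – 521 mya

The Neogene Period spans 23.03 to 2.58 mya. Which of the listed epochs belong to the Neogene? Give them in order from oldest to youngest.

Miocene, Pliocene

Epochs with both bounds inside 23.03–2.58 Ma: Miocene (23.03–5.333), Pliocene (5.333–2.58).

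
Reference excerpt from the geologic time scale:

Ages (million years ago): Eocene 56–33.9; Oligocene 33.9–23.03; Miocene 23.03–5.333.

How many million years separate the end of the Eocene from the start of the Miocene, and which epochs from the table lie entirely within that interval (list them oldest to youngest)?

10.87 million years; Oligocene

The Eocene closes at 33.9 Ma and the Miocene opens at 23.03 Ma, so the interval is 33.9 − 23.03 = 10.87 Myr.
An epoch fits inside if it starts at or after 33.9 Ma and ends at or before 23.03 Ma; oldest first that gives Oligocene.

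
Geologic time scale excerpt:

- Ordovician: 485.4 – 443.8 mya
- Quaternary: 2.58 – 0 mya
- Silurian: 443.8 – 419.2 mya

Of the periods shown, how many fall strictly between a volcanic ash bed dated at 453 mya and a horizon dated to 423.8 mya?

Checking each listed span, none has both start < 453 Ma and end > 423.8 Ma — every period straddles one of the two dates or lies outside them — so the count is 0.

0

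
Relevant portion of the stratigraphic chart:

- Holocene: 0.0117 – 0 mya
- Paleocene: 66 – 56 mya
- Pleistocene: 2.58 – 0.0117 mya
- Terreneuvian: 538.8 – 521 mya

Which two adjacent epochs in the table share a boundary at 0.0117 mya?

The Pleistocene ends at 0.0117 mya and the Holocene begins at 0.0117 mya, so they share that boundary.

Pleistocene and Holocene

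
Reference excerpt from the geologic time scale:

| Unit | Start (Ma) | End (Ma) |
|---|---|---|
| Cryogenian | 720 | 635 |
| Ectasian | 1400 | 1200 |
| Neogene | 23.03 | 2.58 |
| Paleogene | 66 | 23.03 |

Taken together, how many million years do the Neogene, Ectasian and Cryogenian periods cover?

Each duration: Neogene = 20.45; Ectasian = 200; Cryogenian = 85.
Sum: 20.45 + 200 + 85 = 305.45 Myr.

305.45 million years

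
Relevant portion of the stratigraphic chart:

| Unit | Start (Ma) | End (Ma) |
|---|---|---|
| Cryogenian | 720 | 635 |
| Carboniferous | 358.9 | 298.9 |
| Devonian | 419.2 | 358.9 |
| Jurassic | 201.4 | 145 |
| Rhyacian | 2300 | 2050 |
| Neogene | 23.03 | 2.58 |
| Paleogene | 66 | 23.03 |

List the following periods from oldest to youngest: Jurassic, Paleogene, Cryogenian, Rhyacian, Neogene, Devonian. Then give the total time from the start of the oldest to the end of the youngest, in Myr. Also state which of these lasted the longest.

Start ages (Ma): Rhyacian 2300, Cryogenian 720, Devonian 419.2, Jurassic 201.4, Paleogene 66, Neogene 23.03.
Ordered oldest to youngest: Rhyacian, Cryogenian, Devonian, Jurassic, Paleogene, Neogene.
Span = 2300 − 2.58 = 2297.42 Myr.
Durations: Devonian 60.3, Jurassic 56.4, Cryogenian 85, Rhyacian 250, Paleogene 42.97, Neogene 20.45 → longest is Rhyacian (250 Myr).

Rhyacian → Cryogenian → Devonian → Jurassic → Paleogene → Neogene; total span 2297.42 Myr; longest is Rhyacian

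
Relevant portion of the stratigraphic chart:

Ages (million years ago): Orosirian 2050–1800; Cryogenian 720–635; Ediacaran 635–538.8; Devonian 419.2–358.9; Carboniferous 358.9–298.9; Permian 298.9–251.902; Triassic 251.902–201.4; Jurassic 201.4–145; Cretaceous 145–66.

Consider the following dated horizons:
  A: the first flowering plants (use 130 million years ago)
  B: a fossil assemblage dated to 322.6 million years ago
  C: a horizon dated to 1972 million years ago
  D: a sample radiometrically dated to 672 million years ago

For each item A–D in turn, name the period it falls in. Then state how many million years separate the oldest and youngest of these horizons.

A — Cretaceous; B — Carboniferous; C — Orosirian; D — Cryogenian; span 1842 million years

Match each age against the start–end ranges in the excerpt: A = 130 Ma → Cretaceous (145–66); B = 322.6 Ma → Carboniferous (358.9–298.9); C = 1972 Ma → Orosirian (2050–1800); D = 672 Ma → Cryogenian (720–635).
The largest age is 1972 Ma and the smallest is 130 Ma; their difference is 1842 Myr.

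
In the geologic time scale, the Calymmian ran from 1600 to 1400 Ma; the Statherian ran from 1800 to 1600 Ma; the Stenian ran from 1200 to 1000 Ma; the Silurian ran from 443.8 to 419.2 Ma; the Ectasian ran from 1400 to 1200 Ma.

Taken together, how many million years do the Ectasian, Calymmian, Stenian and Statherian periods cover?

Duration is start − end for each: (1400 − 1200) + (1600 − 1400) + (1200 − 1000) + (1800 − 1600).
That is 200 + 200 + 200 + 200, which totals 800 million years.

800 million years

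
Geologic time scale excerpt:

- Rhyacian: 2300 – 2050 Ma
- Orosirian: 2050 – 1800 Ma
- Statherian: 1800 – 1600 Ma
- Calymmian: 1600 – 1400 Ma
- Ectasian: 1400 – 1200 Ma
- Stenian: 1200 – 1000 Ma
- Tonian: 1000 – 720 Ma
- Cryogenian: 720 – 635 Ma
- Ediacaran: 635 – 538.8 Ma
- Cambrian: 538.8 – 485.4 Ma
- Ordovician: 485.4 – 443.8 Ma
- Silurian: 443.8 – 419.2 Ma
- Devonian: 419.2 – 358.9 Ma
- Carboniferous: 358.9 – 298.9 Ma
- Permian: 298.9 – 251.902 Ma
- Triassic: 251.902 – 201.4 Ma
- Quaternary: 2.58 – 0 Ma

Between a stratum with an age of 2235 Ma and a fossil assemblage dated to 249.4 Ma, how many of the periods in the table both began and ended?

14

The older date is 2235 Ma and the younger is 249.4 Ma.
Periods with start < 2235 and end > 249.4 Ma: Orosirian (2050–1800), Statherian (1800–1600), Calymmian (1600–1400), Ectasian (1400–1200), Stenian (1200–1000), Tonian (1000–720), Cryogenian (720–635), Ediacaran (635–538.8), Cambrian (538.8–485.4), Ordovician (485.4–443.8), Silurian (443.8–419.2), Devonian (419.2–358.9), Carboniferous (358.9–298.9), Permian (298.9–251.902).
That is 14 complete periods.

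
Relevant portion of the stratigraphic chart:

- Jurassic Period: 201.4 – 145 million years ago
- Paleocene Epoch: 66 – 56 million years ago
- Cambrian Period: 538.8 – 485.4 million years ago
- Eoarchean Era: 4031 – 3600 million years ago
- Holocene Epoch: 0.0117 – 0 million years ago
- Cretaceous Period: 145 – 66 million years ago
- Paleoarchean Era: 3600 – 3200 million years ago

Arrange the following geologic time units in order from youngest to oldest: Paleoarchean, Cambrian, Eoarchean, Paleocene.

Read off each span (Ma): Paleoarchean 3600–3200; Cambrian 538.8–485.4; Eoarchean 4031–3600; Paleocene 66–56.
Larger Ma is older, so oldest→youngest is Eoarchean, Paleoarchean, Cambrian, Paleocene; reverse it for youngest→oldest.

Paleocene → Cambrian → Paleoarchean → Eoarchean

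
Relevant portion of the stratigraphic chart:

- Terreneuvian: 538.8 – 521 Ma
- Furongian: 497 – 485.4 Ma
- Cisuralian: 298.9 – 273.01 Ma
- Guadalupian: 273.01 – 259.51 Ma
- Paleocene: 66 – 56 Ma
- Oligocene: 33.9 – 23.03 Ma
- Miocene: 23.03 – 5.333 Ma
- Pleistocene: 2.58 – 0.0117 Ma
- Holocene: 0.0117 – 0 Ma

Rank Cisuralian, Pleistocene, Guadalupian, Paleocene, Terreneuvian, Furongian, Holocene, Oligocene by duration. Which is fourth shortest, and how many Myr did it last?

Durations: Cisuralian 25.89; Pleistocene 2.5683; Guadalupian 13.5; Paleocene 10; Terreneuvian 17.8; Furongian 11.6; Holocene 0.0117; Oligocene 10.87 Myr.
Sorted shortest-first: Holocene (0.0117), Pleistocene (2.5683), Paleocene (10), Oligocene (10.87), Furongian (11.6), Guadalupian (13.5), Terreneuvian (17.8), Cisuralian (25.89).
The fourth shortest is Oligocene at 10.87 Myr.

Oligocene, 10.87 million years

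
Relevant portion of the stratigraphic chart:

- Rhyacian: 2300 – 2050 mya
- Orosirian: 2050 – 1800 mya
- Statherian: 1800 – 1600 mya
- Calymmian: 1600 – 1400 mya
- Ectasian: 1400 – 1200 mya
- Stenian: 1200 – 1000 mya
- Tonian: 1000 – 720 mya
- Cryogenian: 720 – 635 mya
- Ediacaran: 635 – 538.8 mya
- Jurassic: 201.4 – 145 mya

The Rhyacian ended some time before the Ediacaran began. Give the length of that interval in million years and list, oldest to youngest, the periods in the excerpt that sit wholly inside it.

1415 million years; Orosirian, Statherian, Calymmian, Ectasian, Stenian, Tonian, Cryogenian

The Rhyacian closes at 2050 Ma and the Ediacaran opens at 635 Ma, so the interval is 2050 − 635 = 1415 Myr.
A period fits inside if it starts at or after 2050 Ma and ends at or before 635 Ma; oldest first that gives Orosirian, Statherian, Calymmian, Ectasian, Stenian, Tonian, Cryogenian.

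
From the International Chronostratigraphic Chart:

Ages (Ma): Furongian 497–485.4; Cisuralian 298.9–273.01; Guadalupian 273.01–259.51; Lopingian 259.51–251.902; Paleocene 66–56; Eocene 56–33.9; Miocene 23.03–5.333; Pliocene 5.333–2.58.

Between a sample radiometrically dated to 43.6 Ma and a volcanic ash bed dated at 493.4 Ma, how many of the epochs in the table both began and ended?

493.4 Ma sits inside the Furongian (497–485.4) and 43.6 Ma inside the Eocene (56–33.9); neither of those is wholly between the two dates.
The listed epochs lying completely between them are Cisuralian, Guadalupian, Lopingian, Paleocene — 4 in all.

4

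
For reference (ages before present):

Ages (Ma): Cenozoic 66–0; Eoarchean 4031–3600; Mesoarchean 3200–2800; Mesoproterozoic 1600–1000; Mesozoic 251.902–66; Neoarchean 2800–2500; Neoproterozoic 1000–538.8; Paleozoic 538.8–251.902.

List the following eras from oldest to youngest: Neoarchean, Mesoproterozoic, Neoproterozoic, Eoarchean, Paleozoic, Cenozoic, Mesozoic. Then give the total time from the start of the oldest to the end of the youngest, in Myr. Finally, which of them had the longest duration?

Eoarchean → Neoarchean → Mesoproterozoic → Neoproterozoic → Paleozoic → Mesozoic → Cenozoic; total span 4031 Myr; longest is Mesoproterozoic

Start ages (Ma): Eoarchean 4031, Neoarchean 2800, Mesoproterozoic 1600, Neoproterozoic 1000, Paleozoic 538.8, Mesozoic 251.902, Cenozoic 66.
Ordered oldest to youngest: Eoarchean, Neoarchean, Mesoproterozoic, Neoproterozoic, Paleozoic, Mesozoic, Cenozoic.
Span = 4031 − 0 = 4031 Myr.
Durations: Mesozoic 185.902, Mesoproterozoic 600, Neoproterozoic 461.2, Eoarchean 431, Neoarchean 300, Cenozoic 66, Paleozoic 286.898 → longest is Mesoproterozoic (600 Myr).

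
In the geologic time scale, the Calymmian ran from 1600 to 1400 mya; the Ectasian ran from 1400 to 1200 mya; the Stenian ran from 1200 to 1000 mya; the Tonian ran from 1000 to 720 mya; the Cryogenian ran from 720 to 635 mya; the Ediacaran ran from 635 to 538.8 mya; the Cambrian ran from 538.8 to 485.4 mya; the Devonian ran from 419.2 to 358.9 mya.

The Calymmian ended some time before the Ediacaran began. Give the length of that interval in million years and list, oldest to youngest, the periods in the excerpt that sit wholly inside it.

End of Calymmian = 1400 Ma; start of Ediacaran = 635 Ma.
Gap = 1400 − 635 = 765 Myr.
Periods wholly inside 1400–635 Ma: Ectasian (1400–1200), Stenian (1200–1000), Tonian (1000–720), Cryogenian (720–635).

765 million years; Ectasian, Stenian, Tonian, Cryogenian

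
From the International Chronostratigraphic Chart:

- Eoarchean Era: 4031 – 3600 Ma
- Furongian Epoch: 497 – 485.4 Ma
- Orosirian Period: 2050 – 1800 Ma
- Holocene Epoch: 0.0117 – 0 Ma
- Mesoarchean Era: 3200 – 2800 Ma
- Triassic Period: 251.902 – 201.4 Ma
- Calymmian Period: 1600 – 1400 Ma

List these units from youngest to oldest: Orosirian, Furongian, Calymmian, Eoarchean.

Read off each span (Ma): Orosirian 2050–1800; Furongian 497–485.4; Calymmian 1600–1400; Eoarchean 4031–3600.
Larger Ma is older, so oldest→youngest is Eoarchean, Orosirian, Calymmian, Furongian; reverse it for youngest→oldest.

Furongian, then Calymmian, then Orosirian, then Eoarchean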